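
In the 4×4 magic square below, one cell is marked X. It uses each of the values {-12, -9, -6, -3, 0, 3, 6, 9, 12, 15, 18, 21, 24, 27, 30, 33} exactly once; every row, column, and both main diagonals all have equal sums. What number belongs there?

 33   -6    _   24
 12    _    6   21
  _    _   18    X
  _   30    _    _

9

The 16 entries sum to 168, so each line sums to 168/4 = 42.
Row 1: 33 + (-6) + 24 + ? = 42, so (1,3) = -9.
Using row 2: 12 + 6 + 21 + ? → (2,2) = 42 − 39 = 3.
Column 2 needs 42; the known cells sum to 27, so (3,2) = 15.
Column 3 must total 42; the given cells sum to 15, so (4,3) = 27.
Main diagonal needs 42; the known cells sum to 54, so (4,4) = -12.
Anti-diagonal: 24 + 6 + 15 + ? = 42, so (4,1) = -3.
Using column 1: 33 + 12 + (-3) + ? → (3,1) = 42 − 42 = 0.
Column 4 needs 42; the known cells sum to 33, so (3,4) = 9.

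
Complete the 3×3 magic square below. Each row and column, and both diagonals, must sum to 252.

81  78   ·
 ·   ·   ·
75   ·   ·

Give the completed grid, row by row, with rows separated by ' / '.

The remaining cell in row 1 is (1,3) = 252 − 159 = 93.
From column 1, 252 − (81 + 75) gives (2,1) = 96.
Anti-diagonal: 93 + 75 + ? = 252, so (2,2) = 84.
Row 2 needs 252; the known cells sum to 180, so (2,3) = 72.
Using column 2: 78 + 84 + ? → (3,2) = 252 − 162 = 90.
Column 3 must total 252; the given cells sum to 165, so (3,3) = 87.

81 78 93 / 96 84 72 / 75 90 87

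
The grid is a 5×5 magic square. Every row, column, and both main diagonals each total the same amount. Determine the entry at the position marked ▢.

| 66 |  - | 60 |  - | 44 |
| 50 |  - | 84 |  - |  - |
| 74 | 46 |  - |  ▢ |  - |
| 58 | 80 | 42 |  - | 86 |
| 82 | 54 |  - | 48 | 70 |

Column 1 is complete and sums to 330; that is the magic constant.
Using row 4: 58 + 80 + 42 + 86 + ? → (4,4) = 330 − 266 = 64.
From row 5, 330 − (82 + 54 + 48 + 70) gives (5,3) = 76.
Column 3: 60 + 84 + 42 + 76 + ? = 330, so (3,3) = 68.
Using main diagonal: 66 + 68 + 64 + 70 + ? → (2,2) = 330 − 268 = 62.
Using anti-diagonal: 44 + 68 + 80 + 82 + ? → (2,4) = 330 − 274 = 56.
Row 2 needs 330; the known cells sum to 252, so (2,5) = 78.
The remaining cell in column 2 is (1,2) = 330 − 242 = 88.
Column 5 must total 330; the given cells sum to 278, so (3,5) = 52.
Using row 1: 66 + 88 + 60 + 44 + ? → (1,4) = 330 − 258 = 72.
Using row 3: 74 + 46 + 68 + 52 + ? → (3,4) = 330 − 240 = 90.

90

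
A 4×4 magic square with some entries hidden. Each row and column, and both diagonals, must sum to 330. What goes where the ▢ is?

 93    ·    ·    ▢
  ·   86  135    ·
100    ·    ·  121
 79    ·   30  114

44

Using row 4: 79 + 30 + 114 + ? → (4,2) = 330 − 223 = 107.
Column 1 needs 330; the known cells sum to 272, so (2,1) = 58.
From main diagonal, 330 − (93 + 86 + 114) gives (3,3) = 37.
From row 2, 330 − (58 + 86 + 135) gives (2,4) = 51.
The remaining cell in row 3 is (3,2) = 330 − 258 = 72.
From column 2, 330 − (86 + 72 + 107) gives (1,2) = 65.
Using column 3: 135 + 37 + 30 + ? → (1,3) = 330 − 202 = 128.
The remaining cell in column 4 is (1,4) = 330 − 286 = 44.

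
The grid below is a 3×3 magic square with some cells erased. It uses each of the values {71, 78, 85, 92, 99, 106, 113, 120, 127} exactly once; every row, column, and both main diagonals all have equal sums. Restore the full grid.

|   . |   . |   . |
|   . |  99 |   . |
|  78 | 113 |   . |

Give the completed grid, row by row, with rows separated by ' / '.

92 85 120 / 127 99 71 / 78 113 106

The 9 entries sum to 891, so each line sums to 891/3 = 297.
From row 3, 297 − (78 + 113) gives (3,3) = 106.
Column 2 must total 297; the given cells sum to 212, so (1,2) = 85.
Main diagonal must total 297; the given cells sum to 205, so (1,1) = 92.
Anti-diagonal must total 297; the given cells sum to 177, so (1,3) = 120.
Column 1 must total 297; the given cells sum to 170, so (2,1) = 127.
Column 3: 120 + 106 + ? = 297, so (2,3) = 71.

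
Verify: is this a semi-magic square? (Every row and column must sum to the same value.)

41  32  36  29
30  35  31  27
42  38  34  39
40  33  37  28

Row 1: 41 + 32 + 36 + 29 = 138.
Row 2: 30 + 35 + 31 + 27 = 123.
Row 3: 42 + 38 + 34 + 39 = 153.
Row 4: 40 + 33 + 37 + 28 = 138.
Column 1: 41 + 30 + 42 + 40 = 153.
Column 2: 32 + 35 + 38 + 33 = 138.
Column 3: 36 + 31 + 34 + 37 = 138.
Column 4: 29 + 27 + 39 + 28 = 123.

No — column 2 sums to 138 but column 4 sums to 123.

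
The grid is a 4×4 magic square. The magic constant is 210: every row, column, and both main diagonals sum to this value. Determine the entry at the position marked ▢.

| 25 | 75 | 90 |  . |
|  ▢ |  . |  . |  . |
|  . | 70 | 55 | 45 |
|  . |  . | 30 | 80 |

Row 1 needs 210; the known cells sum to 190, so (1,4) = 20.
Using row 3: 70 + 55 + 45 + ? → (3,1) = 210 − 170 = 40.
From column 3, 210 − (90 + 55 + 30) gives (2,3) = 35.
Column 4: 20 + 45 + 80 + ? = 210, so (2,4) = 65.
Main diagonal: 25 + 55 + 80 + ? = 210, so (2,2) = 50.
Using anti-diagonal: 20 + 35 + 70 + ? → (4,1) = 210 − 125 = 85.
Row 2: 50 + 35 + 65 + ? = 210, so (2,1) = 60.

60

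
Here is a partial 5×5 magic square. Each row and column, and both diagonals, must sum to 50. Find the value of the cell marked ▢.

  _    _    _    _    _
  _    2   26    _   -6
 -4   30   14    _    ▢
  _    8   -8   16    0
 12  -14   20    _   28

22

Row 4 needs 50; the known cells sum to 16, so (4,1) = 34.
From row 5, 50 − (12 + (-14) + 20 + 28) gives (5,4) = 4.
Using column 2: 2 + 30 + 8 + (-14) + ? → (1,2) = 50 − 26 = 24.
Using column 3: 26 + 14 + (-8) + 20 + ? → (1,3) = 50 − 52 = -2.
The remaining cell in main diagonal is (1,1) = 50 − 60 = -10.
Using column 1: -10 + (-4) + 34 + 12 + ? → (2,1) = 50 − 32 = 18.
Row 2 must total 50; the given cells sum to 40, so (2,4) = 10.
Anti-diagonal needs 50; the known cells sum to 44, so (1,5) = 6.
The remaining cell in row 1 is (1,4) = 50 − 18 = 32.
Using column 4: 32 + 10 + 16 + 4 + ? → (3,4) = 50 − 62 = -12.
Using column 5: 6 + (-6) + 0 + 28 + ? → (3,5) = 50 − 28 = 22.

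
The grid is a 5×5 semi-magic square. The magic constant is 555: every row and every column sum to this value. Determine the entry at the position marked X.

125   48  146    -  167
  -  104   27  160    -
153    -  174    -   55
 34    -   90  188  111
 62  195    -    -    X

139

Row 1: 125 + 48 + 146 + 167 + ? = 555, so (1,4) = 69.
Row 4: 34 + 90 + 188 + 111 + ? = 555, so (4,2) = 132.
Using column 1: 125 + 153 + 34 + 62 + ? → (2,1) = 555 − 374 = 181.
Column 2 must total 555; the given cells sum to 479, so (3,2) = 76.
Using column 3: 146 + 27 + 174 + 90 + ? → (5,3) = 555 − 437 = 118.
Row 2: 181 + 104 + 27 + 160 + ? = 555, so (2,5) = 83.
Row 3 must total 555; the given cells sum to 458, so (3,4) = 97.
From column 4, 555 − (69 + 160 + 97 + 188) gives (5,4) = 41.
From column 5, 555 − (167 + 83 + 55 + 111) gives (5,5) = 139.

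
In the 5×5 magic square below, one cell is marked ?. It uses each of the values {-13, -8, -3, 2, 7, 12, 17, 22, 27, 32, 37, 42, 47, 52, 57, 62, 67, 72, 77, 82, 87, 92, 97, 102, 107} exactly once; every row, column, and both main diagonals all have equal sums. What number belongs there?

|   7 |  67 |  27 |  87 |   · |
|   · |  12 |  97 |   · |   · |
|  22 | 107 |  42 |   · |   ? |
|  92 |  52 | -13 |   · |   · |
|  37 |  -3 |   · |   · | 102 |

The 25 entries sum to 1175, so each line sums to 1175/5 = 235.
Using row 1: 7 + 67 + 27 + 87 + ? → (1,5) = 235 − 188 = 47.
Column 1 must total 235; the given cells sum to 158, so (2,1) = 77.
Column 3 needs 235; the known cells sum to 153, so (5,3) = 82.
Main diagonal must total 235; the given cells sum to 163, so (4,4) = 72.
Anti-diagonal needs 235; the known cells sum to 178, so (2,4) = 57.
Row 2 must total 235; the given cells sum to 243, so (2,5) = -8.
From row 4, 235 − (92 + 52 + (-13) + 72) gives (4,5) = 32.
Row 5 needs 235; the known cells sum to 218, so (5,4) = 17.
Using column 4: 87 + 57 + 72 + 17 + ? → (3,4) = 235 − 233 = 2.
Column 5 must total 235; the given cells sum to 173, so (3,5) = 62.

62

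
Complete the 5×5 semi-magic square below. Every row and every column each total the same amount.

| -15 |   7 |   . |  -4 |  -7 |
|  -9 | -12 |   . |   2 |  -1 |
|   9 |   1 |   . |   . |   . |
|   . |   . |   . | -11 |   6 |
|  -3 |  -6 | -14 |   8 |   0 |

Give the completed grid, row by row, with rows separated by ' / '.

-15 7 4 -4 -7 / -9 -12 5 2 -1 / 9 1 -2 -10 -13 / 3 -5 -8 -11 6 / -3 -6 -14 8 0

Row 5 is already complete: -3 + -6 + -14 + 8 + 0 = -15, so that is the magic constant.
Row 1 needs -15; the known cells sum to -19, so (1,3) = 4.
Row 2 needs -15; the known cells sum to -20, so (2,3) = 5.
Column 1: -15 + (-9) + 9 + (-3) + ? = -15, so (4,1) = 3.
Column 2: 7 + (-12) + 1 + (-6) + ? = -15, so (4,2) = -5.
Column 4 needs -15; the known cells sum to -5, so (3,4) = -10.
Column 5 must total -15; the given cells sum to -2, so (3,5) = -13.
The remaining cell in row 3 is (3,3) = -15 − (-13) = -2.
Row 4 must total -15; the given cells sum to -7, so (4,3) = -8.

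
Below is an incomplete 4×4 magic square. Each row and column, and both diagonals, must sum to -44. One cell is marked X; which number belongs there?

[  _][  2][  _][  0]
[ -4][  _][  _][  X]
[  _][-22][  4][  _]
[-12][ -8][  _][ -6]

Row 4: -12 + (-8) + (-6) + ? = -44, so (4,3) = -18.
Column 2 needs -44; the known cells sum to -28, so (2,2) = -16.
Main diagonal: -16 + 4 + (-6) + ? = -44, so (1,1) = -26.
Anti-diagonal needs -44; the known cells sum to -34, so (2,3) = -10.
Row 1: -26 + 2 + 0 + ? = -44, so (1,3) = -20.
Row 2: -4 + (-16) + (-10) + ? = -44, so (2,4) = -14.

-14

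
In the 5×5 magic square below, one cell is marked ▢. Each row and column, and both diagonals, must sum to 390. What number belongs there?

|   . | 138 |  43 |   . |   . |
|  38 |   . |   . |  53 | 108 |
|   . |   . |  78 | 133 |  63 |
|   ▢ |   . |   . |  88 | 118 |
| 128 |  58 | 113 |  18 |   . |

48

The remaining cell in row 5 is (5,5) = 390 − 317 = 73.
The remaining cell in column 4 is (1,4) = 390 − 292 = 98.
Using column 5: 108 + 63 + 118 + 73 + ? → (1,5) = 390 − 362 = 28.
Using anti-diagonal: 28 + 53 + 78 + 128 + ? → (4,2) = 390 − 287 = 103.
Using row 1: 138 + 43 + 98 + 28 + ? → (1,1) = 390 − 307 = 83.
Using main diagonal: 83 + 78 + 88 + 73 + ? → (2,2) = 390 − 322 = 68.
Row 2 must total 390; the given cells sum to 267, so (2,3) = 123.
Column 2 must total 390; the given cells sum to 367, so (3,2) = 23.
Column 3: 43 + 123 + 78 + 113 + ? = 390, so (4,3) = 33.
From row 3, 390 − (23 + 78 + 133 + 63) gives (3,1) = 93.
Row 4 must total 390; the given cells sum to 342, so (4,1) = 48.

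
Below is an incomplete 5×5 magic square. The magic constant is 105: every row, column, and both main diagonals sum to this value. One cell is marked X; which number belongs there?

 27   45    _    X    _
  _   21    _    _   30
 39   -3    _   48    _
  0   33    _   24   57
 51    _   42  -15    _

The remaining cell in row 4 is (4,3) = 105 − 114 = -9.
Using column 1: 27 + 39 + 0 + 51 + ? → (2,1) = 105 − 117 = -12.
From column 2, 105 − (45 + 21 + (-3) + 33) gives (5,2) = 9.
Row 5 needs 105; the known cells sum to 87, so (5,5) = 18.
Main diagonal: 27 + 21 + 24 + 18 + ? = 105, so (3,3) = 15.
From row 3, 105 − (39 + (-3) + 15 + 48) gives (3,5) = 6.
Using column 5: 30 + 6 + 57 + 18 + ? → (1,5) = 105 − 111 = -6.
Using anti-diagonal: -6 + 15 + 33 + 51 + ? → (2,4) = 105 − 93 = 12.
Using row 2: -12 + 21 + 12 + 30 + ? → (2,3) = 105 − 51 = 54.
Column 3 must total 105; the given cells sum to 102, so (1,3) = 3.
The remaining cell in column 4 is (1,4) = 105 − 69 = 36.

36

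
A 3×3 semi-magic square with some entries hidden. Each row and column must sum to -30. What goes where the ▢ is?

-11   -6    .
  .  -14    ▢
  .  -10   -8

Row 1 needs -30; the known cells sum to -17, so (1,3) = -13.
Row 3 must total -30; the given cells sum to -18, so (3,1) = -12.
Column 1 must total -30; the given cells sum to -23, so (2,1) = -7.
The remaining cell in column 3 is (2,3) = -30 − (-21) = -9.

-9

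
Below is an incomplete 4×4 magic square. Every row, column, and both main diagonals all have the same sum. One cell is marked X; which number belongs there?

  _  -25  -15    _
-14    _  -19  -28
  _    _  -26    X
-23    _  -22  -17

-13

Column 3 is complete and sums to -82; that is the magic constant.
Using row 2: -14 + (-19) + (-28) + ? → (2,2) = -82 − (-61) = -21.
Row 4 needs -82; the known cells sum to -62, so (4,2) = -20.
Using column 2: -25 + (-21) + (-20) + ? → (3,2) = -82 − (-66) = -16.
Using main diagonal: -21 + (-26) + (-17) + ? → (1,1) = -82 − (-64) = -18.
Using anti-diagonal: -19 + (-16) + (-23) + ? → (1,4) = -82 − (-58) = -24.
Column 1: -18 + (-14) + (-23) + ? = -82, so (3,1) = -27.
From column 4, -82 − (-24 + (-28) + (-17)) gives (3,4) = -13.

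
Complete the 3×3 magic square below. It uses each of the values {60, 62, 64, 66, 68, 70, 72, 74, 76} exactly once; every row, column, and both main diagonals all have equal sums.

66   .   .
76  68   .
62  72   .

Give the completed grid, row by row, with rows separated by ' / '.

66 64 74 / 76 68 60 / 62 72 70

The 9 entries sum to 612, so each line sums to 612/3 = 204.
Row 2 must total 204; the given cells sum to 144, so (2,3) = 60.
The remaining cell in row 3 is (3,3) = 204 − 134 = 70.
From column 2, 204 − (68 + 72) gives (1,2) = 64.
Column 3 must total 204; the given cells sum to 130, so (1,3) = 74.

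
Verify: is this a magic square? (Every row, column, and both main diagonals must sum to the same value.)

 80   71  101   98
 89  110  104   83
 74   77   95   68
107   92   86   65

Row 1: 80 + 71 + 101 + 98 = 350.
Row 2: 89 + 110 + 104 + 83 = 386.
Row 3: 74 + 77 + 95 + 68 = 314.
Row 4: 107 + 92 + 86 + 65 = 350.
Column 1: 80 + 89 + 74 + 107 = 350.
Column 2: 71 + 110 + 77 + 92 = 350.
Column 3: 101 + 104 + 95 + 86 = 386.
Column 4: 98 + 83 + 68 + 65 = 314.
Main diagonal: 80 + 110 + 95 + 65 = 350.
Anti-diagonal: 98 + 104 + 77 + 107 = 386.

No — row 2 sums to 386 but row 3 sums to 314.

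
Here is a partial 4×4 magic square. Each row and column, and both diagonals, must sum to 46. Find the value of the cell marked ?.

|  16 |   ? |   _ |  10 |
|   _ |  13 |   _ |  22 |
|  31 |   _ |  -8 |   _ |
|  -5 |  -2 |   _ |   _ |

The remaining cell in column 1 is (2,1) = 46 − 42 = 4.
From main diagonal, 46 − (16 + 13 + (-8)) gives (4,4) = 25.
From row 2, 46 − (4 + 13 + 22) gives (2,3) = 7.
Row 4 must total 46; the given cells sum to 18, so (4,3) = 28.
Column 3 must total 46; the given cells sum to 27, so (1,3) = 19.
From column 4, 46 − (10 + 22 + 25) gives (3,4) = -11.
Anti-diagonal: 10 + 7 + (-5) + ? = 46, so (3,2) = 34.
Row 1: 16 + 19 + 10 + ? = 46, so (1,2) = 1.

1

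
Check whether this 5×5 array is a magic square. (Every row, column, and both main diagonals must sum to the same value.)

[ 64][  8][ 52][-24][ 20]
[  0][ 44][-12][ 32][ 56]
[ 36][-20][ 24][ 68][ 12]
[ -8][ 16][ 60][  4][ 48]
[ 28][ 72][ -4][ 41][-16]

Row 1: 64 + 8 + 52 + (-24) + 20 = 120.
Row 2: 0 + 44 + (-12) + 32 + 56 = 120.
Row 3: 36 + (-20) + 24 + 68 + 12 = 120.
Row 4: -8 + 16 + 60 + 4 + 48 = 120.
Row 5: 28 + 72 + (-4) + 41 + (-16) = 121.
Column 1: 64 + 0 + 36 + (-8) + 28 = 120.
Column 2: 8 + 44 + (-20) + 16 + 72 = 120.
Column 3: 52 + (-12) + 24 + 60 + (-4) = 120.
Column 4: -24 + 32 + 68 + 4 + 41 = 121.
Column 5: 20 + 56 + 12 + 48 + (-16) = 120.
Main diagonal: 64 + 44 + 24 + 4 + (-16) = 120.
Anti-diagonal: 20 + 32 + 24 + 16 + 28 = 120.

No — column 3 sums to 120 but row 5 sums to 121.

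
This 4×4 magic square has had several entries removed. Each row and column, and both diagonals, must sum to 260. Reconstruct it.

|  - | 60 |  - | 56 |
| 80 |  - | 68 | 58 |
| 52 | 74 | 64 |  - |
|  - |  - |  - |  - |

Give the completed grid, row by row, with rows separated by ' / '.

66 60 78 56 / 80 54 68 58 / 52 74 64 70 / 62 72 50 76

Using row 2: 80 + 68 + 58 + ? → (2,2) = 260 − 206 = 54.
The remaining cell in row 3 is (3,4) = 260 − 190 = 70.
Using column 2: 60 + 54 + 74 + ? → (4,2) = 260 − 188 = 72.
Column 4 needs 260; the known cells sum to 184, so (4,4) = 76.
The remaining cell in main diagonal is (1,1) = 260 − 194 = 66.
From anti-diagonal, 260 − (56 + 68 + 74) gives (4,1) = 62.
Row 1: 66 + 60 + 56 + ? = 260, so (1,3) = 78.
Row 4: 62 + 72 + 76 + ? = 260, so (4,3) = 50.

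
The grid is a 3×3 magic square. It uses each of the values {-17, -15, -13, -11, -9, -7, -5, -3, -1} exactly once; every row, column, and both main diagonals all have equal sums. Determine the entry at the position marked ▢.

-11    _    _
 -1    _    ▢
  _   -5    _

-17

The 9 entries sum to -81, so each line sums to -81/3 = -27.
Column 1 must total -27; the given cells sum to -12, so (3,1) = -15.
Using row 3: -15 + (-5) + ? → (3,3) = -27 − (-20) = -7.
The remaining cell in main diagonal is (2,2) = -27 − (-18) = -9.
Anti-diagonal: -9 + (-15) + ? = -27, so (1,3) = -3.
Using row 1: -11 + (-3) + ? → (1,2) = -27 − (-14) = -13.
Row 2 must total -27; the given cells sum to -10, so (2,3) = -17.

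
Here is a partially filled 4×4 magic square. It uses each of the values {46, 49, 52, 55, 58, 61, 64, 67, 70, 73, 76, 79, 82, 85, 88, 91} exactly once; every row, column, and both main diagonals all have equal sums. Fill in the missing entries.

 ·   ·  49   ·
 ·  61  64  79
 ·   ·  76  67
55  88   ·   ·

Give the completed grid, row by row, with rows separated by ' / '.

91 52 49 82 / 70 61 64 79 / 58 73 76 67 / 55 88 85 46

The 16 entries sum to 1096, so each line sums to 1096/4 = 274.
Using row 2: 61 + 64 + 79 + ? → (2,1) = 274 − 204 = 70.
Column 3: 49 + 64 + 76 + ? = 274, so (4,3) = 85.
Row 4 needs 274; the known cells sum to 228, so (4,4) = 46.
Column 4 needs 274; the known cells sum to 192, so (1,4) = 82.
From main diagonal, 274 − (61 + 76 + 46) gives (1,1) = 91.
Using anti-diagonal: 82 + 64 + 55 + ? → (3,2) = 274 − 201 = 73.
From row 1, 274 − (91 + 49 + 82) gives (1,2) = 52.
Row 3: 73 + 76 + 67 + ? = 274, so (3,1) = 58.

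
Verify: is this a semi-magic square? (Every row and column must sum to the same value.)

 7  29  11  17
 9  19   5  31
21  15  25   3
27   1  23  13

Yes

Row 1: 7 + 29 + 11 + 17 = 64.
Row 2: 9 + 19 + 5 + 31 = 64.
Row 3: 21 + 15 + 25 + 3 = 64.
Row 4: 27 + 1 + 23 + 13 = 64.
Column 1: 7 + 9 + 21 + 27 = 64.
Column 2: 29 + 19 + 15 + 1 = 64.
Column 3: 11 + 5 + 25 + 23 = 64.
Column 4: 17 + 31 + 3 + 13 = 64.
All lines sum to 64.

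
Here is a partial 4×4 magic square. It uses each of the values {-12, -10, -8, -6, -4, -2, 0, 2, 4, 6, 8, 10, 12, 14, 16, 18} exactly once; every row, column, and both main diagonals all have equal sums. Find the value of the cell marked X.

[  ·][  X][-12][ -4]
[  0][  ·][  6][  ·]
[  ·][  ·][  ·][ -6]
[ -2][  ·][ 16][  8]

The 16 entries sum to 48, so each line sums to 48/4 = 12.
From row 4, 12 − (-2 + 16 + 8) gives (4,2) = -10.
The remaining cell in column 3 is (3,3) = 12 − 10 = 2.
Column 4 must total 12; the given cells sum to -2, so (2,4) = 14.
Anti-diagonal: -4 + 6 + (-2) + ? = 12, so (3,2) = 12.
From row 2, 12 − (0 + 6 + 14) gives (2,2) = -8.
Row 3: 12 + 2 + (-6) + ? = 12, so (3,1) = 4.
Column 1: 0 + 4 + (-2) + ? = 12, so (1,1) = 10.
Using column 2: -8 + 12 + (-10) + ? → (1,2) = 12 − (-6) = 18.

18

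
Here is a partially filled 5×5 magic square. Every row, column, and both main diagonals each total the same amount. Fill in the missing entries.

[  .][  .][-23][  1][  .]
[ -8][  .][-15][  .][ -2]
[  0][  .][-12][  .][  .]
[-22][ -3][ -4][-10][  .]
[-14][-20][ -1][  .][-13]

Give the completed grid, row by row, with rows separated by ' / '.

-11 -17 -23 1 -5 / -8 -9 -15 -21 -2 / 0 -6 -12 -18 -19 / -22 -3 -4 -10 -16 / -14 -20 -1 -7 -13

Column 3 is already complete: -23 + -15 + -12 + -4 + -1 = -55, so that is the magic constant.
From row 4, -55 − (-22 + (-3) + (-4) + (-10)) gives (4,5) = -16.
From row 5, -55 − (-14 + (-20) + (-1) + (-13)) gives (5,4) = -7.
Column 1: -8 + 0 + (-22) + (-14) + ? = -55, so (1,1) = -11.
From main diagonal, -55 − (-11 + (-12) + (-10) + (-13)) gives (2,2) = -9.
Row 2: -8 + (-9) + (-15) + (-2) + ? = -55, so (2,4) = -21.
Column 4: 1 + (-21) + (-10) + (-7) + ? = -55, so (3,4) = -18.
Anti-diagonal: -21 + (-12) + (-3) + (-14) + ? = -55, so (1,5) = -5.
Row 1 must total -55; the given cells sum to -38, so (1,2) = -17.
Column 2 must total -55; the given cells sum to -49, so (3,2) = -6.
From column 5, -55 − (-5 + (-2) + (-16) + (-13)) gives (3,5) = -19.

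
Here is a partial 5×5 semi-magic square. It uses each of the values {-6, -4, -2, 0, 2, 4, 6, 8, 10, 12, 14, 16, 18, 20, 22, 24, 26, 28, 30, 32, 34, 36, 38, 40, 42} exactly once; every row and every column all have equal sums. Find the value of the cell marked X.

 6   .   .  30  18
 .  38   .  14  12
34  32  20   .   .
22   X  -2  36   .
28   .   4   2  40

10

The 25 entries sum to 450, so each line sums to 450/5 = 90.
Row 5 must total 90; the given cells sum to 74, so (5,2) = 16.
Column 1 needs 90; the known cells sum to 90, so (2,1) = 0.
Column 4 must total 90; the given cells sum to 82, so (3,4) = 8.
Row 2 must total 90; the given cells sum to 64, so (2,3) = 26.
Row 3 must total 90; the given cells sum to 94, so (3,5) = -4.
Column 3 must total 90; the given cells sum to 48, so (1,3) = 42.
Column 5 needs 90; the known cells sum to 66, so (4,5) = 24.
The remaining cell in row 1 is (1,2) = 90 − 96 = -6.
Using row 4: 22 + (-2) + 36 + 24 + ? → (4,2) = 90 − 80 = 10.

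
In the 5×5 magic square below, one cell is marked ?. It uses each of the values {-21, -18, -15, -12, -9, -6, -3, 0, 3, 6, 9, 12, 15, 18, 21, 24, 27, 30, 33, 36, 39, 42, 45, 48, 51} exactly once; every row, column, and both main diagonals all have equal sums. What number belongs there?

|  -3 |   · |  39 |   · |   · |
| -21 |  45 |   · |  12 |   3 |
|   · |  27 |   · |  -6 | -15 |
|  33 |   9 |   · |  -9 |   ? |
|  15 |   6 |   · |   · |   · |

42

The 25 entries sum to 375, so each line sums to 375/5 = 75.
Row 2 needs 75; the known cells sum to 39, so (2,3) = 36.
Using column 1: -3 + (-21) + 33 + 15 + ? → (3,1) = 75 − 24 = 51.
Column 2 must total 75; the given cells sum to 87, so (1,2) = -12.
From row 3, 75 − (51 + 27 + (-6) + (-15)) gives (3,3) = 18.
Main diagonal must total 75; the given cells sum to 51, so (5,5) = 24.
Anti-diagonal needs 75; the known cells sum to 54, so (1,5) = 21.
The remaining cell in row 1 is (1,4) = 75 − 45 = 30.
Column 4 must total 75; the given cells sum to 27, so (5,4) = 48.
Column 5: 21 + 3 + (-15) + 24 + ? = 75, so (4,5) = 42.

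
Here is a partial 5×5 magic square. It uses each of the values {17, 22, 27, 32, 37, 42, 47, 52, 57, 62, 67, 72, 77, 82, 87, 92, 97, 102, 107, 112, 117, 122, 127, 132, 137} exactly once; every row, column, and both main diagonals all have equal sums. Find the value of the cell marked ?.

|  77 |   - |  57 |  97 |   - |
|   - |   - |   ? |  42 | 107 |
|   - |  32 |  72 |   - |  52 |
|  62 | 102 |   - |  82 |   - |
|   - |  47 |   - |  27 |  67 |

127

The 25 entries sum to 1925, so each line sums to 1925/5 = 385.
The remaining cell in column 4 is (3,4) = 385 − 248 = 137.
Main diagonal: 77 + 72 + 82 + 67 + ? = 385, so (2,2) = 87.
Row 3 needs 385; the known cells sum to 293, so (3,1) = 92.
From column 2, 385 − (87 + 32 + 102 + 47) gives (1,2) = 117.
Row 1: 77 + 117 + 57 + 97 + ? = 385, so (1,5) = 37.
Using column 5: 37 + 107 + 52 + 67 + ? → (4,5) = 385 − 263 = 122.
Using anti-diagonal: 37 + 42 + 72 + 102 + ? → (5,1) = 385 − 253 = 132.
Row 4 must total 385; the given cells sum to 368, so (4,3) = 17.
From row 5, 385 − (132 + 47 + 27 + 67) gives (5,3) = 112.
Column 1 must total 385; the given cells sum to 363, so (2,1) = 22.
Using column 3: 57 + 72 + 17 + 112 + ? → (2,3) = 385 − 258 = 127.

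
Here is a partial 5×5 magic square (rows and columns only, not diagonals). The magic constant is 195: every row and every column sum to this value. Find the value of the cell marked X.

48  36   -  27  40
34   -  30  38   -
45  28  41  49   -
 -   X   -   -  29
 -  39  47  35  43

Row 1: 48 + 36 + 27 + 40 + ? = 195, so (1,3) = 44.
Row 3: 45 + 28 + 41 + 49 + ? = 195, so (3,5) = 32.
Row 5: 39 + 47 + 35 + 43 + ? = 195, so (5,1) = 31.
The remaining cell in column 1 is (4,1) = 195 − 158 = 37.
The remaining cell in column 3 is (4,3) = 195 − 162 = 33.
From column 4, 195 − (27 + 38 + 49 + 35) gives (4,4) = 46.
The remaining cell in column 5 is (2,5) = 195 − 144 = 51.
From row 2, 195 − (34 + 30 + 38 + 51) gives (2,2) = 42.
Using row 4: 37 + 33 + 46 + 29 + ? → (4,2) = 195 − 145 = 50.

50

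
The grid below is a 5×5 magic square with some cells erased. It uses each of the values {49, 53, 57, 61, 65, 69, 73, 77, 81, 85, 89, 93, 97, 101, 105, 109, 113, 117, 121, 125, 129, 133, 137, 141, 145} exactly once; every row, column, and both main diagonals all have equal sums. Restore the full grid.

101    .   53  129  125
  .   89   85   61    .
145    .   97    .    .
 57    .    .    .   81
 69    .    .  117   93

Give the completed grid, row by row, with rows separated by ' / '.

The 25 entries sum to 2425, so each line sums to 2425/5 = 485.
Using row 1: 101 + 53 + 129 + 125 + ? → (1,2) = 485 − 408 = 77.
Column 1 must total 485; the given cells sum to 372, so (2,1) = 113.
Using main diagonal: 101 + 89 + 97 + 93 + ? → (4,4) = 485 − 380 = 105.
The remaining cell in anti-diagonal is (4,2) = 485 − 352 = 133.
Using row 2: 113 + 89 + 85 + 61 + ? → (2,5) = 485 − 348 = 137.
Row 4: 57 + 133 + 105 + 81 + ? = 485, so (4,3) = 109.
From column 3, 485 − (53 + 85 + 97 + 109) gives (5,3) = 141.
Column 4 must total 485; the given cells sum to 412, so (3,4) = 73.
Using column 5: 125 + 137 + 81 + 93 + ? → (3,5) = 485 − 436 = 49.
The remaining cell in row 3 is (3,2) = 485 − 364 = 121.
Row 5 must total 485; the given cells sum to 420, so (5,2) = 65.

101 77 53 129 125 / 113 89 85 61 137 / 145 121 97 73 49 / 57 133 109 105 81 / 69 65 141 117 93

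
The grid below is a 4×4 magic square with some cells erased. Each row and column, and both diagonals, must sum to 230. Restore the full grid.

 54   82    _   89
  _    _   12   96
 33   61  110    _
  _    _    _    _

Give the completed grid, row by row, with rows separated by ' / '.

54 82 5 89 / 75 47 12 96 / 33 61 110 26 / 68 40 103 19

Using row 1: 54 + 82 + 89 + ? → (1,3) = 230 − 225 = 5.
From row 3, 230 − (33 + 61 + 110) gives (3,4) = 26.
Column 3 must total 230; the given cells sum to 127, so (4,3) = 103.
From column 4, 230 − (89 + 96 + 26) gives (4,4) = 19.
Main diagonal needs 230; the known cells sum to 183, so (2,2) = 47.
Anti-diagonal: 89 + 12 + 61 + ? = 230, so (4,1) = 68.
Row 2 must total 230; the given cells sum to 155, so (2,1) = 75.
Row 4 needs 230; the known cells sum to 190, so (4,2) = 40.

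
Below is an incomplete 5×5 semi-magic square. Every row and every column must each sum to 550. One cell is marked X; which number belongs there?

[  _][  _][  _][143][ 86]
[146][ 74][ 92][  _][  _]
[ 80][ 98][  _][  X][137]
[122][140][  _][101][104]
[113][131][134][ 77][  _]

119

Row 4 must total 550; the given cells sum to 467, so (4,3) = 83.
Row 5: 113 + 131 + 134 + 77 + ? = 550, so (5,5) = 95.
From column 1, 550 − (146 + 80 + 122 + 113) gives (1,1) = 89.
Column 2: 74 + 98 + 140 + 131 + ? = 550, so (1,2) = 107.
The remaining cell in column 5 is (2,5) = 550 − 422 = 128.
Row 1 needs 550; the known cells sum to 425, so (1,3) = 125.
The remaining cell in row 2 is (2,4) = 550 − 440 = 110.
Column 3: 125 + 92 + 83 + 134 + ? = 550, so (3,3) = 116.
Column 4: 143 + 110 + 101 + 77 + ? = 550, so (3,4) = 119.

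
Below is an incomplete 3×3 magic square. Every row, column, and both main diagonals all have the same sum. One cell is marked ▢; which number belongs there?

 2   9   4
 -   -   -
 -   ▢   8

Row 1 is complete and sums to 15; that is the magic constant.
The remaining cell in column 3 is (2,3) = 15 − 12 = 3.
Main diagonal needs 15; the known cells sum to 10, so (2,2) = 5.
Anti-diagonal must total 15; the given cells sum to 9, so (3,1) = 6.
Row 2 must total 15; the given cells sum to 8, so (2,1) = 7.
Using row 3: 6 + 8 + ? → (3,2) = 15 − 14 = 1.

1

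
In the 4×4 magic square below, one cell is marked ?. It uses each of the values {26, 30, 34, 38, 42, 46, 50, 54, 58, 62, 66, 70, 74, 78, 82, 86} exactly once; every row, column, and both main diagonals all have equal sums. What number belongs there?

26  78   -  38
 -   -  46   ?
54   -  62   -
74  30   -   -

58

The 16 entries sum to 896, so each line sums to 896/4 = 224.
From row 1, 224 − (26 + 78 + 38) gives (1,3) = 82.
The remaining cell in column 1 is (2,1) = 224 − 154 = 70.
Column 3: 82 + 46 + 62 + ? = 224, so (4,3) = 34.
From anti-diagonal, 224 − (38 + 46 + 74) gives (3,2) = 66.
Row 3 must total 224; the given cells sum to 182, so (3,4) = 42.
Row 4 must total 224; the given cells sum to 138, so (4,4) = 86.
Column 2 needs 224; the known cells sum to 174, so (2,2) = 50.
The remaining cell in column 4 is (2,4) = 224 − 166 = 58.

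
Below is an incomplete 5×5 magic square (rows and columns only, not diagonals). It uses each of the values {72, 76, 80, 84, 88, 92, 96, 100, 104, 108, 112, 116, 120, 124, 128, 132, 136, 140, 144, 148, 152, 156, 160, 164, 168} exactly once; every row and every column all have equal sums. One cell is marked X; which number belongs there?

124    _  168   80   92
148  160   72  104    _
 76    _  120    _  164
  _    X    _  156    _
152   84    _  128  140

The 25 entries sum to 3000, so each line sums to 3000/5 = 600.
Row 1 needs 600; the known cells sum to 464, so (1,2) = 136.
Using row 2: 148 + 160 + 72 + 104 + ? → (2,5) = 600 − 484 = 116.
Using row 5: 152 + 84 + 128 + 140 + ? → (5,3) = 600 − 504 = 96.
Column 1: 124 + 148 + 76 + 152 + ? = 600, so (4,1) = 100.
Using column 3: 168 + 72 + 120 + 96 + ? → (4,3) = 600 − 456 = 144.
Column 4 needs 600; the known cells sum to 468, so (3,4) = 132.
The remaining cell in column 5 is (4,5) = 600 − 512 = 88.
Row 3: 76 + 120 + 132 + 164 + ? = 600, so (3,2) = 108.
Row 4 must total 600; the given cells sum to 488, so (4,2) = 112.

112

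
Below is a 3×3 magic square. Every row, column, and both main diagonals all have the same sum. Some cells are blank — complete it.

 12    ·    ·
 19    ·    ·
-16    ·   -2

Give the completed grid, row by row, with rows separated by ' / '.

Column 1 is already complete: 12 + 19 + -16 = 15, so that is the magic constant.
From row 3, 15 − (-16 + (-2)) gives (3,2) = 33.
Main diagonal: 12 + (-2) + ? = 15, so (2,2) = 5.
Anti-diagonal needs 15; the known cells sum to -11, so (1,3) = 26.
Row 1 needs 15; the known cells sum to 38, so (1,2) = -23.
Row 2 must total 15; the given cells sum to 24, so (2,3) = -9.

12 -23 26 / 19 5 -9 / -16 33 -2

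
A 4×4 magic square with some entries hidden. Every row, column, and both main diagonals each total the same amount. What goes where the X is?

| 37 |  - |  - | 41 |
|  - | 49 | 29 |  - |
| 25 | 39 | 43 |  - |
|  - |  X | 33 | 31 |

Main diagonal is complete and sums to 160; that is the magic constant.
The remaining cell in row 3 is (3,4) = 160 − 107 = 53.
Using column 3: 29 + 43 + 33 + ? → (1,3) = 160 − 105 = 55.
Column 4: 41 + 53 + 31 + ? = 160, so (2,4) = 35.
The remaining cell in anti-diagonal is (4,1) = 160 − 109 = 51.
Row 1 must total 160; the given cells sum to 133, so (1,2) = 27.
Row 2: 49 + 29 + 35 + ? = 160, so (2,1) = 47.
From row 4, 160 − (51 + 33 + 31) gives (4,2) = 45.

45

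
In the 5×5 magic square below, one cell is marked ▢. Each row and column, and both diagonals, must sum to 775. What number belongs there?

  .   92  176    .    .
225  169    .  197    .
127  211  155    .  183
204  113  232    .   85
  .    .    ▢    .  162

Using row 3: 127 + 211 + 155 + 183 + ? → (3,4) = 775 − 676 = 99.
Row 4 must total 775; the given cells sum to 634, so (4,4) = 141.
Column 2 must total 775; the given cells sum to 585, so (5,2) = 190.
From main diagonal, 775 − (169 + 155 + 141 + 162) gives (1,1) = 148.
Using column 1: 148 + 225 + 127 + 204 + ? → (5,1) = 775 − 704 = 71.
Anti-diagonal: 197 + 155 + 113 + 71 + ? = 775, so (1,5) = 239.
Row 1 must total 775; the given cells sum to 655, so (1,4) = 120.
Column 4 needs 775; the known cells sum to 557, so (5,4) = 218.
Column 5 must total 775; the given cells sum to 669, so (2,5) = 106.
Using row 2: 225 + 169 + 197 + 106 + ? → (2,3) = 775 − 697 = 78.
The remaining cell in row 5 is (5,3) = 775 − 641 = 134.

134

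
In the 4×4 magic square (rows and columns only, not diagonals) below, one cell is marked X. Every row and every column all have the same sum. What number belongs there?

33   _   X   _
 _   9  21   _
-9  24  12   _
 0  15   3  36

Row 4 is complete and sums to 54; that is the magic constant.
Row 3 must total 54; the given cells sum to 27, so (3,4) = 27.
From column 1, 54 − (33 + (-9) + 0) gives (2,1) = 30.
The remaining cell in column 2 is (1,2) = 54 − 48 = 6.
Column 3: 21 + 12 + 3 + ? = 54, so (1,3) = 18.

18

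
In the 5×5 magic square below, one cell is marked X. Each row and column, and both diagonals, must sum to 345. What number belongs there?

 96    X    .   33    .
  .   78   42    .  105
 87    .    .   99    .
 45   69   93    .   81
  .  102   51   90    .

Row 4 needs 345; the known cells sum to 288, so (4,4) = 57.
The remaining cell in column 4 is (2,4) = 345 − 279 = 66.
Row 2: 78 + 42 + 66 + 105 + ? = 345, so (2,1) = 54.
The remaining cell in column 1 is (5,1) = 345 − 282 = 63.
The remaining cell in row 5 is (5,5) = 345 − 306 = 39.
Main diagonal must total 345; the given cells sum to 270, so (3,3) = 75.
Anti-diagonal must total 345; the given cells sum to 273, so (1,5) = 72.
Column 3: 42 + 75 + 93 + 51 + ? = 345, so (1,3) = 84.
The remaining cell in column 5 is (3,5) = 345 − 297 = 48.
Using row 1: 96 + 84 + 33 + 72 + ? → (1,2) = 345 − 285 = 60.

60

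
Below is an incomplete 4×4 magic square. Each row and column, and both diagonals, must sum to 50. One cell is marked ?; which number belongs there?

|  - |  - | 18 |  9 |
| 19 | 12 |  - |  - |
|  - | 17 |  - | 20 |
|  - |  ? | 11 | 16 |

13

Using column 4: 9 + 20 + 16 + ? → (2,4) = 50 − 45 = 5.
From row 2, 50 − (19 + 12 + 5) gives (2,3) = 14.
The remaining cell in column 3 is (3,3) = 50 − 43 = 7.
Using main diagonal: 12 + 7 + 16 + ? → (1,1) = 50 − 35 = 15.
The remaining cell in anti-diagonal is (4,1) = 50 − 40 = 10.
From row 1, 50 − (15 + 18 + 9) gives (1,2) = 8.
Row 3: 17 + 7 + 20 + ? = 50, so (3,1) = 6.
Using row 4: 10 + 11 + 16 + ? → (4,2) = 50 − 37 = 13.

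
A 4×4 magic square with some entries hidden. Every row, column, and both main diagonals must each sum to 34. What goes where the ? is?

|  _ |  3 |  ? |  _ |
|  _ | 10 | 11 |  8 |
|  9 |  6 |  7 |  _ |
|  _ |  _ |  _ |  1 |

Row 2: 10 + 11 + 8 + ? = 34, so (2,1) = 5.
The remaining cell in row 3 is (3,4) = 34 − 22 = 12.
From column 2, 34 − (3 + 10 + 6) gives (4,2) = 15.
The remaining cell in column 4 is (1,4) = 34 − 21 = 13.
Main diagonal needs 34; the known cells sum to 18, so (1,1) = 16.
Anti-diagonal must total 34; the given cells sum to 30, so (4,1) = 4.
The remaining cell in row 1 is (1,3) = 34 − 32 = 2.

2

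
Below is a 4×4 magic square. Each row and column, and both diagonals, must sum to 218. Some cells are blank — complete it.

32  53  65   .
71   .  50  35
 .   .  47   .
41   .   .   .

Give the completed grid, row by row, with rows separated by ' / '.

Row 1 needs 218; the known cells sum to 150, so (1,4) = 68.
From row 2, 218 − (71 + 50 + 35) gives (2,2) = 62.
The remaining cell in column 1 is (3,1) = 218 − 144 = 74.
The remaining cell in column 3 is (4,3) = 218 − 162 = 56.
Main diagonal: 32 + 62 + 47 + ? = 218, so (4,4) = 77.
From anti-diagonal, 218 − (68 + 50 + 41) gives (3,2) = 59.
Row 3: 74 + 59 + 47 + ? = 218, so (3,4) = 38.
The remaining cell in row 4 is (4,2) = 218 − 174 = 44.

32 53 65 68 / 71 62 50 35 / 74 59 47 38 / 41 44 56 77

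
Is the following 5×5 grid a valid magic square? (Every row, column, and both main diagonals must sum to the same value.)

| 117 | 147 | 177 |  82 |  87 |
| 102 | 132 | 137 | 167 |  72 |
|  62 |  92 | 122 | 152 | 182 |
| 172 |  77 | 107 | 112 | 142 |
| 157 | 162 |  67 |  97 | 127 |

Yes

Row 1: 117 + 147 + 177 + 82 + 87 = 610.
Row 2: 102 + 132 + 137 + 167 + 72 = 610.
Row 3: 62 + 92 + 122 + 152 + 182 = 610.
Row 4: 172 + 77 + 107 + 112 + 142 = 610.
Row 5: 157 + 162 + 67 + 97 + 127 = 610.
Column 1: 117 + 102 + 62 + 172 + 157 = 610.
Column 2: 147 + 132 + 92 + 77 + 162 = 610.
Column 3: 177 + 137 + 122 + 107 + 67 = 610.
Column 4: 82 + 167 + 152 + 112 + 97 = 610.
Column 5: 87 + 72 + 182 + 142 + 127 = 610.
Main diagonal: 117 + 132 + 122 + 112 + 127 = 610.
Anti-diagonal: 87 + 167 + 122 + 77 + 157 = 610.
All lines sum to 610.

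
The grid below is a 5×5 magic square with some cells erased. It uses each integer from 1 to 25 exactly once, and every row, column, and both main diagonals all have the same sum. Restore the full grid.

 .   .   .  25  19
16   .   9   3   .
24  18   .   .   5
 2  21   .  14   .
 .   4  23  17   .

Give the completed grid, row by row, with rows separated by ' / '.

The entries are 1 through 25, which sum to 325, so each line sums to 325/5 = 65.
Column 4 must total 65; the given cells sum to 59, so (3,4) = 6.
From row 3, 65 − (24 + 18 + 6 + 5) gives (3,3) = 12.
Anti-diagonal: 19 + 3 + 12 + 21 + ? = 65, so (5,1) = 10.
The remaining cell in row 5 is (5,5) = 65 − 54 = 11.
Using column 1: 16 + 24 + 2 + 10 + ? → (1,1) = 65 − 52 = 13.
Main diagonal: 13 + 12 + 14 + 11 + ? = 65, so (2,2) = 15.
From row 2, 65 − (16 + 15 + 9 + 3) gives (2,5) = 22.
Column 2: 15 + 18 + 21 + 4 + ? = 65, so (1,2) = 7.
Column 5 needs 65; the known cells sum to 57, so (4,5) = 8.
The remaining cell in row 1 is (1,3) = 65 − 64 = 1.
From row 4, 65 − (2 + 21 + 14 + 8) gives (4,3) = 20.

13 7 1 25 19 / 16 15 9 3 22 / 24 18 12 6 5 / 2 21 20 14 8 / 10 4 23 17 11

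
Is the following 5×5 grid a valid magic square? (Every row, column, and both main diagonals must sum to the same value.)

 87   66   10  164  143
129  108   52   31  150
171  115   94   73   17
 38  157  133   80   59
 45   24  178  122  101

No — row 2 sums to 470 but row 4 sums to 467.

Row 1: 87 + 66 + 10 + 164 + 143 = 470.
Row 2: 129 + 108 + 52 + 31 + 150 = 470.
Row 3: 171 + 115 + 94 + 73 + 17 = 470.
Row 4: 38 + 157 + 133 + 80 + 59 = 467.
Row 5: 45 + 24 + 178 + 122 + 101 = 470.
Column 1: 87 + 129 + 171 + 38 + 45 = 470.
Column 2: 66 + 108 + 115 + 157 + 24 = 470.
Column 3: 10 + 52 + 94 + 133 + 178 = 467.
Column 4: 164 + 31 + 73 + 80 + 122 = 470.
Column 5: 143 + 150 + 17 + 59 + 101 = 470.
Main diagonal: 87 + 108 + 94 + 80 + 101 = 470.
Anti-diagonal: 143 + 31 + 94 + 157 + 45 = 470.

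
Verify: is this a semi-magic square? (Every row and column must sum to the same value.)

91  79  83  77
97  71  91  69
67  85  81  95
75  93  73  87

No — column 2 sums to 328 but row 1 sums to 330.

Row 1: 91 + 79 + 83 + 77 = 330.
Row 2: 97 + 71 + 91 + 69 = 328.
Row 3: 67 + 85 + 81 + 95 = 328.
Row 4: 75 + 93 + 73 + 87 = 328.
Column 1: 91 + 97 + 67 + 75 = 330.
Column 2: 79 + 71 + 85 + 93 = 328.
Column 3: 83 + 91 + 81 + 73 = 328.
Column 4: 77 + 69 + 95 + 87 = 328.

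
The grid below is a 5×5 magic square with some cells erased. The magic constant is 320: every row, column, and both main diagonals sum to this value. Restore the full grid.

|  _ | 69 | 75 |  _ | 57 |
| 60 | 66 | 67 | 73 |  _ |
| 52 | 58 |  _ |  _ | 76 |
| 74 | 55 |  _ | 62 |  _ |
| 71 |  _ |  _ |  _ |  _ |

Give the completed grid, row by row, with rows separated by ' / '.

Using row 2: 60 + 66 + 67 + 73 + ? → (2,5) = 320 − 266 = 54.
Column 1 needs 320; the known cells sum to 257, so (1,1) = 63.
Column 2: 69 + 66 + 58 + 55 + ? = 320, so (5,2) = 72.
Using anti-diagonal: 57 + 73 + 55 + 71 + ? → (3,3) = 320 − 256 = 64.
Row 1 needs 320; the known cells sum to 264, so (1,4) = 56.
The remaining cell in row 3 is (3,4) = 320 − 250 = 70.
Using column 4: 56 + 73 + 70 + 62 + ? → (5,4) = 320 − 261 = 59.
Using main diagonal: 63 + 66 + 64 + 62 + ? → (5,5) = 320 − 255 = 65.
The remaining cell in row 5 is (5,3) = 320 − 267 = 53.
Using column 3: 75 + 67 + 64 + 53 + ? → (4,3) = 320 − 259 = 61.
The remaining cell in column 5 is (4,5) = 320 − 252 = 68.

63 69 75 56 57 / 60 66 67 73 54 / 52 58 64 70 76 / 74 55 61 62 68 / 71 72 53 59 65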